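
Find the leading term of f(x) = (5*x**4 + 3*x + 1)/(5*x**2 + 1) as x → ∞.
x**2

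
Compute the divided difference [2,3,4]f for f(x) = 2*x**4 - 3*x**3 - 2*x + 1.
83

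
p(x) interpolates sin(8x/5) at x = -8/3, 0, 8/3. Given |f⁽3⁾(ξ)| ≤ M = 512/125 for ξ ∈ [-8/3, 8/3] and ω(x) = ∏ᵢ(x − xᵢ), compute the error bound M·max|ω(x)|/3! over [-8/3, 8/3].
262144*sqrt(3)/91125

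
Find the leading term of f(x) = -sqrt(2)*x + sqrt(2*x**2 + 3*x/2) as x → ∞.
3*sqrt(2)/8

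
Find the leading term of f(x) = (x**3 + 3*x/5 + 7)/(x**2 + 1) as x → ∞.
x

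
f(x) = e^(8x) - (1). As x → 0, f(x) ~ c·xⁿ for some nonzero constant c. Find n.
1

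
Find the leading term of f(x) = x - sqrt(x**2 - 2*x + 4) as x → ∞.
1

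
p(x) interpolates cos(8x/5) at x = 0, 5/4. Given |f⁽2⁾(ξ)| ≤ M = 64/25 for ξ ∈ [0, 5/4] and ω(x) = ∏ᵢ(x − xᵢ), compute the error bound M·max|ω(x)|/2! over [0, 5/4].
1/2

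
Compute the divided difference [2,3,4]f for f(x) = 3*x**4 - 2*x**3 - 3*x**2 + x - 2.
144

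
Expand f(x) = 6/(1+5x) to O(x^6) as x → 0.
6 - 30*x + 150*x**2 - 750*x**3 + 3750*x**4 - 18750*x**5 + O(x**6)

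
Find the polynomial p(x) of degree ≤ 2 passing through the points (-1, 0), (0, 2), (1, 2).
-x**2 + x + 2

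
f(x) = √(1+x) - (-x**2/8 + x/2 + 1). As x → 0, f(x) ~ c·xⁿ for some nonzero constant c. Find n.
3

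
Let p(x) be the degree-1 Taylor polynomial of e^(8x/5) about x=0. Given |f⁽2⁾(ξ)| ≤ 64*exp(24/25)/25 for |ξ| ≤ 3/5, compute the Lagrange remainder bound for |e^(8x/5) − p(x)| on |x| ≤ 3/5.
288*exp(24/25)/625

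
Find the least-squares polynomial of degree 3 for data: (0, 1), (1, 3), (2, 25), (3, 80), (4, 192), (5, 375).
37/42 + (-67/252)x + (-5/42)x² + (109/36)x³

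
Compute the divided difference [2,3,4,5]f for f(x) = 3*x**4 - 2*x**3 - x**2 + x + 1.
40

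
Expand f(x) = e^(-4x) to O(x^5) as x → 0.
1 - 4*x + 8*x**2 - 32*x**3/3 + 32*x**4/3 + O(x**5)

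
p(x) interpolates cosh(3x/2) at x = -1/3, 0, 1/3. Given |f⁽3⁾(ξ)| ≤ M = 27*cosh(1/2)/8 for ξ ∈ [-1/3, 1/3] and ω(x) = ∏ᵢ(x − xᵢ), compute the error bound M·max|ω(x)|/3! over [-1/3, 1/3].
sqrt(3)*cosh(1/2)/216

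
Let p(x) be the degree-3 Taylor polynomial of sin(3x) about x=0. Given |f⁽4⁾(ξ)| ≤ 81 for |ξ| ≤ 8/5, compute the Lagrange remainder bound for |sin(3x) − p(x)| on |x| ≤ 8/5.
13824/625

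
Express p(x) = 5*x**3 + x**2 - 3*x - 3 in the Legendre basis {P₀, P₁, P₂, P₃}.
(-8/3)P₀ + (2/3)P₂ + (2)P₃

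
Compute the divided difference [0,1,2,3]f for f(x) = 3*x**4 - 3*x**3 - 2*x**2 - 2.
15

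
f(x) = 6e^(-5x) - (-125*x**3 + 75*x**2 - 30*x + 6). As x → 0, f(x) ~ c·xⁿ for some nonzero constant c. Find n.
4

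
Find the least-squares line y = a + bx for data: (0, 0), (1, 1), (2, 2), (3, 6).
a = -3/5, b = 19/10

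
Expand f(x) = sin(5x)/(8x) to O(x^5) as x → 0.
5/8 - 125*x**2/48 + 625*x**4/192 + O(x**5)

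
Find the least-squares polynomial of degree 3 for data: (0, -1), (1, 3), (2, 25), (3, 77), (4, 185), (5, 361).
-10/9 + (157/54)x + (-23/18)x² + (82/27)x³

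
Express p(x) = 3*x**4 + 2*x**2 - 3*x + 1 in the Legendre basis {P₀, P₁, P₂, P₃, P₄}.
(34/15)P₀ + (-3)P₁ + (64/21)P₂ + (24/35)P₄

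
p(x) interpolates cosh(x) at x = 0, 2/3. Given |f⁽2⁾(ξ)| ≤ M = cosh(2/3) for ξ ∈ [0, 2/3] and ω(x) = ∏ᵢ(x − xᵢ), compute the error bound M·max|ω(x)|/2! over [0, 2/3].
cosh(2/3)/18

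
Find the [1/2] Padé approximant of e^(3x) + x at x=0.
(65*x/23 + 1)/(9*x**2/46 - 27*x/23 + 1)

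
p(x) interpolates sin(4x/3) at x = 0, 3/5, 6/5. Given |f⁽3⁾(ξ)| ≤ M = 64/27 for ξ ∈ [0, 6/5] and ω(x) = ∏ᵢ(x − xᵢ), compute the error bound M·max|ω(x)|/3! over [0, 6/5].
64*sqrt(3)/3375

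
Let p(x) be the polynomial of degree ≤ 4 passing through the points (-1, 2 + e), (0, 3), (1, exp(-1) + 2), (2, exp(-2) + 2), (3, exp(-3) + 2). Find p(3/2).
(-5 + 60*e + 90*exp(2) + (3*e + 236)*exp(3))*exp(-3)/128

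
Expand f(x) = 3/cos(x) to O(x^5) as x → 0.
3 + 3*x**2/2 + 5*x**4/8 + O(x**5)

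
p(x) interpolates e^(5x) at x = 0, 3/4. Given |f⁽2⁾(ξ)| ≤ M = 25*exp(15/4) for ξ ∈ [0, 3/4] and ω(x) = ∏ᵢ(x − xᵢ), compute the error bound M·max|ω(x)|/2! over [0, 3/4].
225*exp(15/4)/128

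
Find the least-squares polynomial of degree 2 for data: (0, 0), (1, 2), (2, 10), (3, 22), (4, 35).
-17/35 + (11/7)x + (13/7)x²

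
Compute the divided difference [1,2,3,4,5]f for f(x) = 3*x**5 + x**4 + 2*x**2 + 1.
46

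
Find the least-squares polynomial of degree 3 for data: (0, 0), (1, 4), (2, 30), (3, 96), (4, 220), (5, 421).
-2/63 + (-253/378)x + (439/252)x² + (329/108)x³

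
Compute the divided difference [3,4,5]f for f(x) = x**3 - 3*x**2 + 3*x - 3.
9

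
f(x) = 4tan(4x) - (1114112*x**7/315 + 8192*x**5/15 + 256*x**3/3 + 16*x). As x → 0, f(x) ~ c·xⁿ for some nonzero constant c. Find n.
9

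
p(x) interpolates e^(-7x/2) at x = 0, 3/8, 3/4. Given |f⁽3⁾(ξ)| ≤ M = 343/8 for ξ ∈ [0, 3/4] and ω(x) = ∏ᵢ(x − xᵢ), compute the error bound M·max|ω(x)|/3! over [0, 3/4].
343*sqrt(3)/4096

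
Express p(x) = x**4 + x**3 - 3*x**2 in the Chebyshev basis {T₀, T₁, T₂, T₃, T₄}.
(-9/8)T₀ + (3/4)T₁ - T₂ + (1/4)T₃ + (1/8)T₄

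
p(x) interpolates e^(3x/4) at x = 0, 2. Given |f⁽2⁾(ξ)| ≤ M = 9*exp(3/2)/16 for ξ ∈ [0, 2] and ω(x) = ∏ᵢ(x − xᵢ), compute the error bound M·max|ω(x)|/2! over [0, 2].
9*exp(3/2)/32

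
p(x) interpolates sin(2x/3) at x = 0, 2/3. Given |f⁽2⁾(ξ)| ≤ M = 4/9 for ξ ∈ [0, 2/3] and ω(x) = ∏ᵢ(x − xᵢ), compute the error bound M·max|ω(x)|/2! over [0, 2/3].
2/81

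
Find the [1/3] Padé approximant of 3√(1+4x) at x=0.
(21*x/2 + 3)/(x**3 - x**2 + 3*x/2 + 1)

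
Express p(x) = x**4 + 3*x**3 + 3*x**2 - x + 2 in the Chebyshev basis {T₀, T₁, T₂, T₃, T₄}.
(31/8)T₀ + (5/4)T₁ + (2)T₂ + (3/4)T₃ + (1/8)T₄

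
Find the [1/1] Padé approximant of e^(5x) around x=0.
(5*x/2 + 1)/(1 - 5*x/2)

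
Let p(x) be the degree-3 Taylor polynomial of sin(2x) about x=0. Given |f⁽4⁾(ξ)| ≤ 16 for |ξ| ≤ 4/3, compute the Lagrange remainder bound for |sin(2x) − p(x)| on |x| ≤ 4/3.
512/243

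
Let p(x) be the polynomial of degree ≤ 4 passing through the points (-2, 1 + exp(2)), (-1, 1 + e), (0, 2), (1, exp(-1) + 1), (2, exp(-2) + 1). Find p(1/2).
(-5 + 60*e + (-20*e + 3*exp(2) + 218)*exp(2))*exp(-2)/128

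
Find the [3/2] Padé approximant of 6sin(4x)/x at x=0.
(24 - 224*x**2/5)/(4*x**2/5 + 1)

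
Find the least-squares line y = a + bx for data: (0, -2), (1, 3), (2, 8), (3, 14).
a = -11/5, b = 53/10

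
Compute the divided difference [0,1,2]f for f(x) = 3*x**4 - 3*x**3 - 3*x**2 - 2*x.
9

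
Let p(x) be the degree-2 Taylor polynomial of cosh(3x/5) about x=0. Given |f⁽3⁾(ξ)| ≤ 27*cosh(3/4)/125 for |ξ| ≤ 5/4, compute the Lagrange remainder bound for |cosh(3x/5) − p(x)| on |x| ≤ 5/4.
9*cosh(3/4)/128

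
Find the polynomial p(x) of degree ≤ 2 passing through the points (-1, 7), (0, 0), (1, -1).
3*x**2 - 4*x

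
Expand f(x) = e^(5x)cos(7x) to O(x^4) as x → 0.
1 + 5*x - 12*x**2 - 305*x**3/3 + O(x**4)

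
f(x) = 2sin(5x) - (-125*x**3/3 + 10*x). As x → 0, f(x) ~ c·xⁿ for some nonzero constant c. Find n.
5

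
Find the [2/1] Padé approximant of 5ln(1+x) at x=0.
5*x*(x + 6)/(6*(2*x/3 + 1))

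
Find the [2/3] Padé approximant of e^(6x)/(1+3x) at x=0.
(18*x**2/5 + 3*x + 1)/(36*x**3/5 - 27*x**2/5 + 1)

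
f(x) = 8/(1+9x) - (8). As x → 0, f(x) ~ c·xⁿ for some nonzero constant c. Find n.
1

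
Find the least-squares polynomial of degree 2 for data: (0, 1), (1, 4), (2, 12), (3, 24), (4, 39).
4/5 + (8/5)x + (2)x²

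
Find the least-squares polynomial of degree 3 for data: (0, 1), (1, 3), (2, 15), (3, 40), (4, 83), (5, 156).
44/63 + (290/189)x + (143/252)x² + (115/108)x³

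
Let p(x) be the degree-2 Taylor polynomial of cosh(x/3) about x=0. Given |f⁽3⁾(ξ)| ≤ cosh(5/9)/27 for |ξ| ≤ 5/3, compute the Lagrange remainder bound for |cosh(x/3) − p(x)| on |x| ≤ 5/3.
125*cosh(5/9)/4374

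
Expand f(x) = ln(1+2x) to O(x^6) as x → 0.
2*x - 2*x**2 + 8*x**3/3 - 4*x**4 + 32*x**5/5 + O(x**6)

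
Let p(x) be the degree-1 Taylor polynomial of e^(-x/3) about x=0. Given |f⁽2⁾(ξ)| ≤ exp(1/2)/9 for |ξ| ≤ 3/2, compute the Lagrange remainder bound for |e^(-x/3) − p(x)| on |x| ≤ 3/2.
exp(1/2)/8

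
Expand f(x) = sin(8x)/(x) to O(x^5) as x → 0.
8 - 256*x**2/3 + 4096*x**4/15 + O(x**5)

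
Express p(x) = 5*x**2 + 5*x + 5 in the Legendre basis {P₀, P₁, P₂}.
(20/3)P₀ + (5)P₁ + (10/3)P₂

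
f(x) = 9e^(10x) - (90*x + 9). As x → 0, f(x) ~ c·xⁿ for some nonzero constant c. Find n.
2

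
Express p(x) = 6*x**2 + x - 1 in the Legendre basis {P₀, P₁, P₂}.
P₀ + P₁ + (4)P₂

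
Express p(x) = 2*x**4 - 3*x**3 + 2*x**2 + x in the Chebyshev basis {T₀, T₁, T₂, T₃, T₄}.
(7/4)T₀ + (-5/4)T₁ + (2)T₂ + (-3/4)T₃ + (1/4)T₄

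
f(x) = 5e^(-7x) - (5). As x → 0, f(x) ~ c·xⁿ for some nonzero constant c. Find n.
1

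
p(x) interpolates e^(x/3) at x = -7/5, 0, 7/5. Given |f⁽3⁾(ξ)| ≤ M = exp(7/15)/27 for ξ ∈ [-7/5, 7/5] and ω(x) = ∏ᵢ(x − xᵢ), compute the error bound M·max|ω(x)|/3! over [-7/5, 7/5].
343*sqrt(3)*exp(7/15)/91125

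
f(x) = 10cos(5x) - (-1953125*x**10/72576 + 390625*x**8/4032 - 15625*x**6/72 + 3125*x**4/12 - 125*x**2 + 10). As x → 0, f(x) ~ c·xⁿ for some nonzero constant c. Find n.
12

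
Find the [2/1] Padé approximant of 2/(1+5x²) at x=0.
2 - 10*x**2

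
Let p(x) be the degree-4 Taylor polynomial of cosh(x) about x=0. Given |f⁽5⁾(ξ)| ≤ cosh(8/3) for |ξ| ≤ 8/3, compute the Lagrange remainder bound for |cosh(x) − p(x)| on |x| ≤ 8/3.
4096*cosh(8/3)/3645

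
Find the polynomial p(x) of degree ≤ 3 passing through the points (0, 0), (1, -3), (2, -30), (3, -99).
-3*x**3 - 3*x**2 + 3*x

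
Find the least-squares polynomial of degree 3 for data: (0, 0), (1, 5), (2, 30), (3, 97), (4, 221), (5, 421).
19/126 + (-463/756)x + (241/126)x² + (325/108)x³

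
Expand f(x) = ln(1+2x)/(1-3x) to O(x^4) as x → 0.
2*x + 4*x**2 + 44*x**3/3 + O(x**4)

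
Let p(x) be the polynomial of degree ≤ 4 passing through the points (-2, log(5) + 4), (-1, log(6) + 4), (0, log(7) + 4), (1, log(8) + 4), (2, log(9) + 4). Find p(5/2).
log(1323*2**(3/4)*3**(33/64)*5**(35/128)*7**(61/64)/4096) + 4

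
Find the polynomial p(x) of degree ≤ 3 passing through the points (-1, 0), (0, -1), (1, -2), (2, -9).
-x**3 - 1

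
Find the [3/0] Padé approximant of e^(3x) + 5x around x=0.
9*x**3/2 + 9*x**2/2 + 8*x + 1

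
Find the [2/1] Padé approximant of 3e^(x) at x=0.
(x**2/2 + 2*x + 3)/(1 - x/3)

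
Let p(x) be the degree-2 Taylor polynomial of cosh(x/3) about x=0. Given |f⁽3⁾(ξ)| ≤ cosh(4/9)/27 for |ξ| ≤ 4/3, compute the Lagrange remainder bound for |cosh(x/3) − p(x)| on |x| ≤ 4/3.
32*cosh(4/9)/2187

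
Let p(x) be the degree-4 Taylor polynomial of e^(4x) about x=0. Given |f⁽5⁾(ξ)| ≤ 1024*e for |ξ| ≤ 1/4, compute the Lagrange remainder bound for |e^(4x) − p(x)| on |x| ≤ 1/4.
e/120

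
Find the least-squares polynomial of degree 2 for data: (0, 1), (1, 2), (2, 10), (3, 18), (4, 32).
5/7 + (13/35)x + (13/7)x²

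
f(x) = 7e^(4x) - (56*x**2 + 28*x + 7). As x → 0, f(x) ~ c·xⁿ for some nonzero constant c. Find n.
3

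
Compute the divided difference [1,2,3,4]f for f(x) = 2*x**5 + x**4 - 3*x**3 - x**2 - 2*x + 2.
137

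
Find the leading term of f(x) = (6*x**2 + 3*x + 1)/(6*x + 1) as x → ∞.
x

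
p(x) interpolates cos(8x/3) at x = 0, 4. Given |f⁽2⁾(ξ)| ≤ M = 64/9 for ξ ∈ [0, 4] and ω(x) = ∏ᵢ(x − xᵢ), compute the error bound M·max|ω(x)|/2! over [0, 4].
128/9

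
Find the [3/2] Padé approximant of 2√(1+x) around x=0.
(x**3/16 + 9*x**2/8 + 3*x + 2)/(3*x**2/16 + x + 1)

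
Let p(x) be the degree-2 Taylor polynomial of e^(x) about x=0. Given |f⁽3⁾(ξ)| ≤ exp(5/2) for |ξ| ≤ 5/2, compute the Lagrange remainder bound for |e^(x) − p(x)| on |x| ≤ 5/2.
125*exp(5/2)/48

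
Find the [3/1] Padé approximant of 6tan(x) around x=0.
2*x*(x**2 + 3)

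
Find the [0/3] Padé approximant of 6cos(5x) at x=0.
6/(25*x**2/2 + 1)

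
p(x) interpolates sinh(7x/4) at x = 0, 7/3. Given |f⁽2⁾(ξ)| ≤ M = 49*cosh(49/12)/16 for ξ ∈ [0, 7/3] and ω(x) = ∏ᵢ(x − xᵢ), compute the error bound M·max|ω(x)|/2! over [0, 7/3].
2401*cosh(49/12)/1152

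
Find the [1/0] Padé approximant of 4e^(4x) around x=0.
16*x + 4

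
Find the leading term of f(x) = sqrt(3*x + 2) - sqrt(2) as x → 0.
3*sqrt(2)*x/4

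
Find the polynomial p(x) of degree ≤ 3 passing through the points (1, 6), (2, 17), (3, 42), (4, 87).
x**3 + x**2 + x + 3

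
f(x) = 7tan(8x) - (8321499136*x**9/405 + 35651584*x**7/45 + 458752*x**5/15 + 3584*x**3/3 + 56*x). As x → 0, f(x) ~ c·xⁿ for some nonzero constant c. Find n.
11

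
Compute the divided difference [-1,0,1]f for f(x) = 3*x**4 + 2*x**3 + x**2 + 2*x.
4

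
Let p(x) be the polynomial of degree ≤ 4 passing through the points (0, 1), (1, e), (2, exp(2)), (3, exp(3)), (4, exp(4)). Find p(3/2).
-5*exp(3)/32 - 5/128 + 15*e/32 + 3*exp(4)/128 + 45*exp(2)/64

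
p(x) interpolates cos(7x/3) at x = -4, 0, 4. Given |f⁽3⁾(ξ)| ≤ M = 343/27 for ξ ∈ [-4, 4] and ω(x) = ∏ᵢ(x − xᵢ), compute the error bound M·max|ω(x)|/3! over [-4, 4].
21952*sqrt(3)/729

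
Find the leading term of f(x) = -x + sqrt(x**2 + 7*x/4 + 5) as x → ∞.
7/8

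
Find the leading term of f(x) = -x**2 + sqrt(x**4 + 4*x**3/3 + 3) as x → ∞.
2*x/3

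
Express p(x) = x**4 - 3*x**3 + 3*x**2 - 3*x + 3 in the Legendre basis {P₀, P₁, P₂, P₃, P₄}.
(21/5)P₀ + (-24/5)P₁ + (18/7)P₂ + (-6/5)P₃ + (8/35)P₄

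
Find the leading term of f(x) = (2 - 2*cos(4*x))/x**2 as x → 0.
16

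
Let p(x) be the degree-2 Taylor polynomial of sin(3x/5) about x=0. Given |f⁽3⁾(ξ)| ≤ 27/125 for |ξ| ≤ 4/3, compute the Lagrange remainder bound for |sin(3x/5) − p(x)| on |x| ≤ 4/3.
32/375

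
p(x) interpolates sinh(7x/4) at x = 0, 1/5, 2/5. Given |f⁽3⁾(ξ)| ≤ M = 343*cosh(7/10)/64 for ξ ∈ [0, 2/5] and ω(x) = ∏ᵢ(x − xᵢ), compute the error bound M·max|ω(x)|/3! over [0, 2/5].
343*sqrt(3)*cosh(7/10)/216000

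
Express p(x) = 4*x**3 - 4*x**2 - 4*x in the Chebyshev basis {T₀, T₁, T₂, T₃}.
(-2)T₀ - T₁ + (-2)T₂ + T₃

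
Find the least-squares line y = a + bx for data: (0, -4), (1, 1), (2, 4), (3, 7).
a = -17/5, b = 18/5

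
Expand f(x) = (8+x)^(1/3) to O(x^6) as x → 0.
2 + x/12 - x**2/288 + 5*x**3/20736 - 5*x**4/248832 + 11*x**5/5971968 + O(x**6)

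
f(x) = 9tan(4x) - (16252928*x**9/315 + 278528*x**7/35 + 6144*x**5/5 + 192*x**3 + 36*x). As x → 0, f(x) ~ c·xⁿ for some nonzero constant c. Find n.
11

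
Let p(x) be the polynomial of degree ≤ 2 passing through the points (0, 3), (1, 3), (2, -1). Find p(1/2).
7/2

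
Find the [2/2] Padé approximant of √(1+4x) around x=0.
(5*x**2 + 5*x + 1)/(x**2 + 3*x + 1)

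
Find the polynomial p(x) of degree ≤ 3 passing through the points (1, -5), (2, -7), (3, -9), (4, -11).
-2*x - 3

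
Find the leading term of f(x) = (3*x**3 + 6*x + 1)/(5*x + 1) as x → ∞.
3*x**2/5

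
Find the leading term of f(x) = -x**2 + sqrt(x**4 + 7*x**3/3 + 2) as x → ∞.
7*x/6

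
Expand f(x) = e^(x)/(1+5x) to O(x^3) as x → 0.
1 - 4*x + 41*x**2/2 + O(x**3)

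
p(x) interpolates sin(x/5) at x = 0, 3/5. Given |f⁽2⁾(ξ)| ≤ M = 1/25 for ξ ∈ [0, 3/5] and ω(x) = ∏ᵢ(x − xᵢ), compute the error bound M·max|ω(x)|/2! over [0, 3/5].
9/5000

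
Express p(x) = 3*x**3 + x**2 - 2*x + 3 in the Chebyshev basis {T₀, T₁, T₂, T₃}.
(7/2)T₀ + (1/4)T₁ + (1/2)T₂ + (3/4)T₃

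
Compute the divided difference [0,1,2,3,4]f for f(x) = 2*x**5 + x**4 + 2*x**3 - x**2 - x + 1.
21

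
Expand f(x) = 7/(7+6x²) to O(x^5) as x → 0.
1 - 6*x**2/7 + 36*x**4/49 + O(x**5)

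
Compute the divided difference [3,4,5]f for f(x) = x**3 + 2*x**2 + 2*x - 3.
14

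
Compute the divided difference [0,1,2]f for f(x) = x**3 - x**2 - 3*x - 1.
2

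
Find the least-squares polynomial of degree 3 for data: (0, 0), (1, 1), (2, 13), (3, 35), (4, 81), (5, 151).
-19/126 + (-239/756)x + (73/63)x² + (107/108)x³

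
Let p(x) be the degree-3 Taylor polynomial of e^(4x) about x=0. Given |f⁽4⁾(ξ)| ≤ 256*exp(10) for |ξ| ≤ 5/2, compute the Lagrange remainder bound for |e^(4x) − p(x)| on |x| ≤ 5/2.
1250*exp(10)/3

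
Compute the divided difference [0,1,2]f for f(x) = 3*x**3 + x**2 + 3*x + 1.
10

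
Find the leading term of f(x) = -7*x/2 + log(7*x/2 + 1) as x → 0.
-49*x**2/8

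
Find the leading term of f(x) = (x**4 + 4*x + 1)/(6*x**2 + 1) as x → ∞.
x**2/6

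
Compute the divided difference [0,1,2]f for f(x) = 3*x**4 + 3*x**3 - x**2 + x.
29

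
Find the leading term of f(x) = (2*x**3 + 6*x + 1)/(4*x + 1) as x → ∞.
x**2/2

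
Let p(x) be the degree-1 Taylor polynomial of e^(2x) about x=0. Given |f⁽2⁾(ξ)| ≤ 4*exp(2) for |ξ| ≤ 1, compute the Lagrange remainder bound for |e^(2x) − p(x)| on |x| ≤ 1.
2*exp(2)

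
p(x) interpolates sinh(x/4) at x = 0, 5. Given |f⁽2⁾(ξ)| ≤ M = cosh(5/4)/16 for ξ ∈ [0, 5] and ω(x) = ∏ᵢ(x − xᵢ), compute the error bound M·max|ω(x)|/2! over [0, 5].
25*cosh(5/4)/128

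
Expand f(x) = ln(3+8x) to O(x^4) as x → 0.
log(3) + 8*x/3 - 32*x**2/9 + 512*x**3/81 + O(x**4)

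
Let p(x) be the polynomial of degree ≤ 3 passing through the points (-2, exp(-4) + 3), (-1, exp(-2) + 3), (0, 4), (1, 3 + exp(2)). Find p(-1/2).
(-1 + 9*exp(2) + (57 - exp(2))*exp(4))*exp(-4)/16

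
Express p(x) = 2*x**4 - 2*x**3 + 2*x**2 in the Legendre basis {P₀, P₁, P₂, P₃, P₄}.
(16/15)P₀ + (-6/5)P₁ + (52/21)P₂ + (-4/5)P₃ + (16/35)P₄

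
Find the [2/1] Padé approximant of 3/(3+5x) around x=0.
1/(5*x/3 + 1)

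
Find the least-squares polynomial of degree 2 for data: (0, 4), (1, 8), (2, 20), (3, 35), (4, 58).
27/7 + (25/14)x + (41/14)x²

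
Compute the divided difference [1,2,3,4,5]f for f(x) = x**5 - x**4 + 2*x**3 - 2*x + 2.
14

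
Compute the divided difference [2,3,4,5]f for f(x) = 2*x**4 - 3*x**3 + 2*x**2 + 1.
25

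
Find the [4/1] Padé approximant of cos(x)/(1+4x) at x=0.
(x**4/24 - x**2/2 + 1)/(4*x + 1)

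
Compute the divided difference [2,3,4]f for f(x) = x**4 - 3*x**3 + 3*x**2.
31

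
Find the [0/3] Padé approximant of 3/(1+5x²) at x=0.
3/(5*x**2 + 1)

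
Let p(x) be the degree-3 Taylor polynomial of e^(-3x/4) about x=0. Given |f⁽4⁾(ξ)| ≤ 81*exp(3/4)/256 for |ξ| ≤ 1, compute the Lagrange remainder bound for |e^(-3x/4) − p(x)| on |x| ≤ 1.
27*exp(3/4)/2048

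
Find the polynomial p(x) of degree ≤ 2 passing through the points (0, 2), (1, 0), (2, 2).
2*x**2 - 4*x + 2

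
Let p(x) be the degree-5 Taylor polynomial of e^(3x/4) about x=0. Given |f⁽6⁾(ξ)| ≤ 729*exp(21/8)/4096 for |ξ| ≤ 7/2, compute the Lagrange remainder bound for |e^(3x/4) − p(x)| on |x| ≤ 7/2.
9529569*exp(21/8)/20971520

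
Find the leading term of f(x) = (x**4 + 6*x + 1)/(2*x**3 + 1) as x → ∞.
x/2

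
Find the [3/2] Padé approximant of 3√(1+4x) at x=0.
(6*x**3 + 27*x**2 + 18*x + 3)/(3*x**2 + 4*x + 1)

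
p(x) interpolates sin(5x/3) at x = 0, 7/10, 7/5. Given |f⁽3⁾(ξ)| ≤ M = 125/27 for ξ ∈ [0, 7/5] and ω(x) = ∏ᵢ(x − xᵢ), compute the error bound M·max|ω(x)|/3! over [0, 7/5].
343*sqrt(3)/5832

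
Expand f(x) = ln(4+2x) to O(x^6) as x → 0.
log(4) + x/2 - x**2/8 + x**3/24 - x**4/64 + x**5/160 + O(x**6)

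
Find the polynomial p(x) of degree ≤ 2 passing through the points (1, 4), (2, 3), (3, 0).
-x**2 + 2*x + 3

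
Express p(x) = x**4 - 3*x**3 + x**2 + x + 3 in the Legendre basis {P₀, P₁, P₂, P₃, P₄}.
(53/15)P₀ + (-4/5)P₁ + (26/21)P₂ + (-6/5)P₃ + (8/35)P₄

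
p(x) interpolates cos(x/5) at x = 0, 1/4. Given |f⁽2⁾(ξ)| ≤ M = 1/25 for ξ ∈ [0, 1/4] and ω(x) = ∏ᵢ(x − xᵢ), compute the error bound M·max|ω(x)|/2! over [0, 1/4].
1/3200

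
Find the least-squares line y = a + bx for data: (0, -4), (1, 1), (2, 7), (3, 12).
a = -41/10, b = 27/5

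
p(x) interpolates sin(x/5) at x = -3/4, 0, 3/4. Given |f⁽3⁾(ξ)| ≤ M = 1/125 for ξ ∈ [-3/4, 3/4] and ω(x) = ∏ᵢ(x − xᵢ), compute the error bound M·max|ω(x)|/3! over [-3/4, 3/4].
sqrt(3)/8000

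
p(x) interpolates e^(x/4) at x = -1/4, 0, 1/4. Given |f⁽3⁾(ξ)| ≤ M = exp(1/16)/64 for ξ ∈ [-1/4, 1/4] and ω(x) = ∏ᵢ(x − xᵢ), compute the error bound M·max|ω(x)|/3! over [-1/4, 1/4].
sqrt(3)*exp(1/16)/110592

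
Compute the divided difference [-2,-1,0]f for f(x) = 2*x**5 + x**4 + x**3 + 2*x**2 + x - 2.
-24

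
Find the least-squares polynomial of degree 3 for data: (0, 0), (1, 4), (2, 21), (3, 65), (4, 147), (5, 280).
1/18 + (755/756)x + (85/126)x² + (223/108)x³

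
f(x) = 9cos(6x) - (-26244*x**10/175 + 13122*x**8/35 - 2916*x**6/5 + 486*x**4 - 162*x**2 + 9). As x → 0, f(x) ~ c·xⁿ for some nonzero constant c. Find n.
12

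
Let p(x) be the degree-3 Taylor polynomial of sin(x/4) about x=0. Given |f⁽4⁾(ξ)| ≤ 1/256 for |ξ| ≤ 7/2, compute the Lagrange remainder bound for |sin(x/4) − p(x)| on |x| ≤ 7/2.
2401/98304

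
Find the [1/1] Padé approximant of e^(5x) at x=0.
(5*x/2 + 1)/(1 - 5*x/2)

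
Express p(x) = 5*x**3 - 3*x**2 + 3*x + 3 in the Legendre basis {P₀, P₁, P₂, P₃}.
(2)P₀ + (6)P₁ + (-2)P₂ + (2)P₃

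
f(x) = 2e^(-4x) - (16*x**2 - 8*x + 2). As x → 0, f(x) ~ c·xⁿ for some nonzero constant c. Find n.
3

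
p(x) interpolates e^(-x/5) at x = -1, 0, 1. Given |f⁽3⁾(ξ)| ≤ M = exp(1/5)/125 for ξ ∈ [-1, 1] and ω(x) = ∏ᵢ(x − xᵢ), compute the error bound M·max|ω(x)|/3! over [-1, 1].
sqrt(3)*exp(1/5)/3375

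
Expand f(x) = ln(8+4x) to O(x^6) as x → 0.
log(8) + x/2 - x**2/8 + x**3/24 - x**4/64 + x**5/160 + O(x**6)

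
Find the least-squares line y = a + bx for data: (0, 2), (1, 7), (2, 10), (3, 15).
a = 11/5, b = 21/5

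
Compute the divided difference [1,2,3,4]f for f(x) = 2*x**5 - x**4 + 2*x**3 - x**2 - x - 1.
122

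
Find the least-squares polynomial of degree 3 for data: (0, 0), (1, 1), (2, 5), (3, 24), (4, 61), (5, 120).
41/126 + (-179/108)x + (79/252)x² + (26/27)x³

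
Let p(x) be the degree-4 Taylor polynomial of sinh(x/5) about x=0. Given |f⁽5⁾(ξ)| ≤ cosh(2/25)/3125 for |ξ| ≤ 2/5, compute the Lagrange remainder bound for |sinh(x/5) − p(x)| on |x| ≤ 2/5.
4*cosh(2/25)/146484375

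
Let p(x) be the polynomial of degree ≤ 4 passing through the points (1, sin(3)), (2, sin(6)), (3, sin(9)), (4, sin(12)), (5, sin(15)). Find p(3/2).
35*sin(6)/32 - 35*sin(9)/64 + 7*sin(12)/32 - 5*sin(15)/128 + 35*sin(3)/128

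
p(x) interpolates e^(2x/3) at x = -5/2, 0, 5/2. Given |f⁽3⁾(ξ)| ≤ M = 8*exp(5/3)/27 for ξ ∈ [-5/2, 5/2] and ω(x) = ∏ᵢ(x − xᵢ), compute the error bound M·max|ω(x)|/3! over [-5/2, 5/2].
125*sqrt(3)*exp(5/3)/729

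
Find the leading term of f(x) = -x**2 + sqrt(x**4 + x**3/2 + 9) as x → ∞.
x/4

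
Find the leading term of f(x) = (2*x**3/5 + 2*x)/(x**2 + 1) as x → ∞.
2*x/5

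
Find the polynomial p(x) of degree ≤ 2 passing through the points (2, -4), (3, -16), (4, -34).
-3*x**2 + 3*x + 2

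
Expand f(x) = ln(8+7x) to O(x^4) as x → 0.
log(8) + 7*x/8 - 49*x**2/128 + 343*x**3/1536 + O(x**4)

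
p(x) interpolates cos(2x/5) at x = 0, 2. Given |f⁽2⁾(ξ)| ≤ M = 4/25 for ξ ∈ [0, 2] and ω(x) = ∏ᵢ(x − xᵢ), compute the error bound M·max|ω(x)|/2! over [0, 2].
2/25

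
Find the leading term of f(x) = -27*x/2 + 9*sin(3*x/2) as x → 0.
-81*x**3/16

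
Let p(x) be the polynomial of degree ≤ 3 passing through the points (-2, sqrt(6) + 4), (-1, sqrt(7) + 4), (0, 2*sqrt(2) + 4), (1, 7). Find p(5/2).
-189*sqrt(2)/8 - 35*sqrt(6)/16 + 135*sqrt(7)/16 + 379/16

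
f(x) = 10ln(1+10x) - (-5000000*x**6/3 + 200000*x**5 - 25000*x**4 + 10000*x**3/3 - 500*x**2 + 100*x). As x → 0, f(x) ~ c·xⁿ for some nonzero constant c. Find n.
7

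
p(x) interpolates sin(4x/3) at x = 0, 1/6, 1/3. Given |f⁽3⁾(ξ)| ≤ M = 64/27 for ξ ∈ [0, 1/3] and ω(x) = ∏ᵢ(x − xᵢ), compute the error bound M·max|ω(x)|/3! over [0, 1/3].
8*sqrt(3)/19683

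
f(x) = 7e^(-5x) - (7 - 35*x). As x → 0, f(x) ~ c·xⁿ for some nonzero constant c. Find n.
2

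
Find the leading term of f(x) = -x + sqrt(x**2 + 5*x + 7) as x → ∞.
5/2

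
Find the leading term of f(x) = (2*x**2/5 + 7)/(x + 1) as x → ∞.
2*x/5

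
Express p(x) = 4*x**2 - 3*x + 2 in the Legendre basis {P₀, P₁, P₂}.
(10/3)P₀ + (-3)P₁ + (8/3)P₂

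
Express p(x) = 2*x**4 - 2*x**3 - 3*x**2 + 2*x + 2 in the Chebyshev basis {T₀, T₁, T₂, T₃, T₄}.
(5/4)T₀ + (1/2)T₁ + (-1/2)T₂ + (-1/2)T₃ + (1/4)T₄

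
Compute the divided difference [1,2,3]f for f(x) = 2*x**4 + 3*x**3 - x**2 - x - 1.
67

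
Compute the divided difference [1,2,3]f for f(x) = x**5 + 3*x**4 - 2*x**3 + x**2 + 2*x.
154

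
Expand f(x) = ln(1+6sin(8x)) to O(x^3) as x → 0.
48*x - 1152*x**2 + O(x**3)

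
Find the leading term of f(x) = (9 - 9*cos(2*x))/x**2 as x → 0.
18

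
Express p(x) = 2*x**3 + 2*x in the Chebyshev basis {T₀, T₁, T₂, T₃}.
(7/2)T₁ + (1/2)T₃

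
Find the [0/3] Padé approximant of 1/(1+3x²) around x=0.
1/(3*x**2 + 1)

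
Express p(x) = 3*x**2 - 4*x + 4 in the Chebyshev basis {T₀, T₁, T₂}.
(11/2)T₀ + (-4)T₁ + (3/2)T₂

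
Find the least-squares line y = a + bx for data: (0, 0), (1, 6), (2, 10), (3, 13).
a = 4/5, b = 43/10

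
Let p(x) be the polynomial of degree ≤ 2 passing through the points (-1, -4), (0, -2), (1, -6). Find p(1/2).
-13/4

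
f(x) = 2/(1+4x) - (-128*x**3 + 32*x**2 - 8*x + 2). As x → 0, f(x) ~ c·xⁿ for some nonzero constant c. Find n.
4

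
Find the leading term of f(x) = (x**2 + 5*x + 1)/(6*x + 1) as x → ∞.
x/6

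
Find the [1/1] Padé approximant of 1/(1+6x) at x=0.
1/(6*x + 1)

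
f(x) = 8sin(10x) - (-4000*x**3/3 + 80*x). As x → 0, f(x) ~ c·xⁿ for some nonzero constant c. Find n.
5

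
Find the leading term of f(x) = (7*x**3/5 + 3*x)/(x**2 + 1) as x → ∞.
7*x/5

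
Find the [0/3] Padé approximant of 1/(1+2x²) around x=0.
1/(2*x**2 + 1)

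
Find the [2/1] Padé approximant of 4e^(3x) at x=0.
(6*x**2 + 8*x + 4)/(1 - x)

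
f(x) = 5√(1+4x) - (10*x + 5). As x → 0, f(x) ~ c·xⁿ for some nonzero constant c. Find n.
2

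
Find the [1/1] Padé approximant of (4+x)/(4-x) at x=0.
(x/4 + 1)/(1 - x/4)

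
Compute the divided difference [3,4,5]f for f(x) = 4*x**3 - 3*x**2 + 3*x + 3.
45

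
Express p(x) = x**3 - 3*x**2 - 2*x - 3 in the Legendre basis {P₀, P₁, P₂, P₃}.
(-4)P₀ + (-7/5)P₁ + (-2)P₂ + (2/5)P₃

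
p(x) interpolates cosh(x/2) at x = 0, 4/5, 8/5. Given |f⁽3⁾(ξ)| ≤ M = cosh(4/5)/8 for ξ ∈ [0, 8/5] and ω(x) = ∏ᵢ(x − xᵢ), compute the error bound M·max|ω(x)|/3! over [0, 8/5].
8*sqrt(3)*cosh(4/5)/3375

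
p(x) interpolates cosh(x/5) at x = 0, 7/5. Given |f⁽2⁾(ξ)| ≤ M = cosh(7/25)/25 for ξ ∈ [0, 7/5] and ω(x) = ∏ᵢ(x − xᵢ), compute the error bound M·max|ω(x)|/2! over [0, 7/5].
49*cosh(7/25)/5000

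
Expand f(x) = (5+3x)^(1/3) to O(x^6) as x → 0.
5**(1/3) + 5**(1/3)*x/5 - 5**(1/3)*x**2/25 + 5**(1/3)*x**3/75 - 2*5**(1/3)*x**4/375 + 22*5**(1/3)*x**5/9375 + O(x**6)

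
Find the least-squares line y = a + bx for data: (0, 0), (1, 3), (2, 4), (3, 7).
a = 1/5, b = 11/5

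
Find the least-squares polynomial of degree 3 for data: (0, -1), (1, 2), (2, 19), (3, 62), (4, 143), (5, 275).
-65/63 + (125/378)x + (187/252)x² + (221/108)x³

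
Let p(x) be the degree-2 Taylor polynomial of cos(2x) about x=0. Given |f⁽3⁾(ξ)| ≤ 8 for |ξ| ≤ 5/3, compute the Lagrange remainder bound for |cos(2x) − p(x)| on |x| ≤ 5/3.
500/81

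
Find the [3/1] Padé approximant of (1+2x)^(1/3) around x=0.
(-8*x**3/81 + 4*x**2/9 + 2*x + 1)/(4*x/3 + 1)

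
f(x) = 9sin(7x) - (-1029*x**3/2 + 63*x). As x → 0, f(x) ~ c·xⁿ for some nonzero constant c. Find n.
5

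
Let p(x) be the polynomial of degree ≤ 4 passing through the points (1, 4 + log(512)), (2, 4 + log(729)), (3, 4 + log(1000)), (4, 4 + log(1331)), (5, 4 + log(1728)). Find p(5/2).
4 + log(450*11**(17/32)*2**(115/128)*3**(113/128)*5**(7/64)/11)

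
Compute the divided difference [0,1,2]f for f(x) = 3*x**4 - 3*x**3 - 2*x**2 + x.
10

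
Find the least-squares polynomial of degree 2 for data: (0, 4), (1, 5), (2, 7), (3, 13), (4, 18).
137/35 + (6/35)x + (6/7)x²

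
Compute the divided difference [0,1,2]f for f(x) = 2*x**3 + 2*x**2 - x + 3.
8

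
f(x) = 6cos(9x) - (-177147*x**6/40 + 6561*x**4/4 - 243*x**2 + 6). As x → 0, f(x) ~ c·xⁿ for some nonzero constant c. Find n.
8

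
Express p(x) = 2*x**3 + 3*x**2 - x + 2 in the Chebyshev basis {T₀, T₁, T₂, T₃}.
(7/2)T₀ + (1/2)T₁ + (3/2)T₂ + (1/2)T₃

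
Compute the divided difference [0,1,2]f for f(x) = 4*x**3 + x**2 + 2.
13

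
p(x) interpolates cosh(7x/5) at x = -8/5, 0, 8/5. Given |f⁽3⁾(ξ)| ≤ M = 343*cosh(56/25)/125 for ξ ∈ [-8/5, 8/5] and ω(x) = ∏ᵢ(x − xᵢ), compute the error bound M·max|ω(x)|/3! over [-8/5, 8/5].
175616*sqrt(3)*cosh(56/25)/421875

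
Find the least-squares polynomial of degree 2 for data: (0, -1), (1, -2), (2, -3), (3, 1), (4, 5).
-6/7 + (-39/14)x + (15/14)x²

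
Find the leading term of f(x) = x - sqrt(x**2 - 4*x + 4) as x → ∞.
2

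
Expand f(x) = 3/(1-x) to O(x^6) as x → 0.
3 + 3*x + 3*x**2 + 3*x**3 + 3*x**4 + 3*x**5 + O(x**6)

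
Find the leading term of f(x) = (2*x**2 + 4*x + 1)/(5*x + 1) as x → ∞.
2*x/5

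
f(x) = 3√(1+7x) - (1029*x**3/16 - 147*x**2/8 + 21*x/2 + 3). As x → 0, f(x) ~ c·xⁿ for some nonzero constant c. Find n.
4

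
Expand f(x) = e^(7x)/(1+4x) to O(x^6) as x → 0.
1 + 3*x + 25*x**2/2 + 43*x**3/6 + 571*x**4/8 - 17453*x**5/120 + O(x**6)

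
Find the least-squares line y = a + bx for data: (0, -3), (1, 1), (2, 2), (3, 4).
a = -23/10, b = 11/5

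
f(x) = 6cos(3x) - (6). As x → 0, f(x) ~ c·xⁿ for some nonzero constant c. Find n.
2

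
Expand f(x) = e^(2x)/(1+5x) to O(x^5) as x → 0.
1 - 3*x + 17*x**2 - 251*x**3/3 + 419*x**4 + O(x**5)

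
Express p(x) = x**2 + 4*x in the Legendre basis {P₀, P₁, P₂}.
(1/3)P₀ + (4)P₁ + (2/3)P₂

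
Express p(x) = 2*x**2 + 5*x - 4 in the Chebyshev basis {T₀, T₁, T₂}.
(-3)T₀ + (5)T₁ + T₂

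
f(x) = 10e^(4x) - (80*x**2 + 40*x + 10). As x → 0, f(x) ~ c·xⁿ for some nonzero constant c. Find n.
3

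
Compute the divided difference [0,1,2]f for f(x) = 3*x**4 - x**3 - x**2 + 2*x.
17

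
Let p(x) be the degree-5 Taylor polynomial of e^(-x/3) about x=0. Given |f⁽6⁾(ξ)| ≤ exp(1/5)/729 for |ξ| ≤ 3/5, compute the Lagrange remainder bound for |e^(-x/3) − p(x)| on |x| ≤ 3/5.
exp(1/5)/11250000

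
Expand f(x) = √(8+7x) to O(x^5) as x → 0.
2*sqrt(2) + 7*sqrt(2)*x/8 - 49*sqrt(2)*x**2/256 + 343*sqrt(2)*x**3/4096 - 12005*sqrt(2)*x**4/262144 + O(x**5)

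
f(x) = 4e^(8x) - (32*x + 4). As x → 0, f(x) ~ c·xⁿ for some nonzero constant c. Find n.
2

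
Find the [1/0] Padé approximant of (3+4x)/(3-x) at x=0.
5*x/3 + 1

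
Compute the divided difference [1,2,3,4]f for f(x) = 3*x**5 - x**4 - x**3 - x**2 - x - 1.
184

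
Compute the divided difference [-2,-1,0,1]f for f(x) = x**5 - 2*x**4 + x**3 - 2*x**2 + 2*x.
10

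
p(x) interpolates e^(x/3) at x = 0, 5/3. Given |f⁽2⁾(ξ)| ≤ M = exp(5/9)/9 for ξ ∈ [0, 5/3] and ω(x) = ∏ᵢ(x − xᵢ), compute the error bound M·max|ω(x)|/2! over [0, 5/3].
25*exp(5/9)/648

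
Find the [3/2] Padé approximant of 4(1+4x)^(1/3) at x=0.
(1792*x**3/405 + 448*x**2/15 + 112*x/5 + 4)/(32*x**2/9 + 64*x/15 + 1)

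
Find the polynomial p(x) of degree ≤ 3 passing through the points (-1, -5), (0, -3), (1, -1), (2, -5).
-x**3 + 3*x - 3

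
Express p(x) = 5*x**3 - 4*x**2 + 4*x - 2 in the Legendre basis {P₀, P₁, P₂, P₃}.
(-10/3)P₀ + (7)P₁ + (-8/3)P₂ + (2)P₃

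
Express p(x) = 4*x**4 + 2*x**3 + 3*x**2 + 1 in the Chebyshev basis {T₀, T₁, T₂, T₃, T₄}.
(4)T₀ + (3/2)T₁ + (7/2)T₂ + (1/2)T₃ + (1/2)T₄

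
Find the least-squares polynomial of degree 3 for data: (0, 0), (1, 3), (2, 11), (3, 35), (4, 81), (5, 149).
7/18 + (-655/756)x + (86/63)x² + (103/108)x³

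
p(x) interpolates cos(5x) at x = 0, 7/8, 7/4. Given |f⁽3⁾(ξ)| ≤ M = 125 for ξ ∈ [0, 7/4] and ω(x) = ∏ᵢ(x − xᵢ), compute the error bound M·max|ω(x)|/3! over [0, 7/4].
42875*sqrt(3)/13824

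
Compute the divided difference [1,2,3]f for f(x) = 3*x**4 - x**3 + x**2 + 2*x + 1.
70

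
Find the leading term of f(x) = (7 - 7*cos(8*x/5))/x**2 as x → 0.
224/25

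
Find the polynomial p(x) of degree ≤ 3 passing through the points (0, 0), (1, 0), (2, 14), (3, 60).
3*x**3 - 2*x**2 - x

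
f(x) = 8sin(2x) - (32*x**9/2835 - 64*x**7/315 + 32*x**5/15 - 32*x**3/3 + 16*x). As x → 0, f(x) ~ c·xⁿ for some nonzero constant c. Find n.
11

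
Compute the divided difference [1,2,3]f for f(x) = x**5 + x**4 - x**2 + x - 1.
114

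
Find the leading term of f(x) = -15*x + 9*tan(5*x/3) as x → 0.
125*x**3/9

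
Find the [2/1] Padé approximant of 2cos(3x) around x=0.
2 - 9*x**2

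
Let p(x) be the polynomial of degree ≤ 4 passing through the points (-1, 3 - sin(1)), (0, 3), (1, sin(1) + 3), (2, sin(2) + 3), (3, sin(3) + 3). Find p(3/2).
-5*sin(3)/128 + 15*sin(2)/32 + 87*sin(1)/128 + 3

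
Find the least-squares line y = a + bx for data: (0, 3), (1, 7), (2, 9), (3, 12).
a = 17/5, b = 29/10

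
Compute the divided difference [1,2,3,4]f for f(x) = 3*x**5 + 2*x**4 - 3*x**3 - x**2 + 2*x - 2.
212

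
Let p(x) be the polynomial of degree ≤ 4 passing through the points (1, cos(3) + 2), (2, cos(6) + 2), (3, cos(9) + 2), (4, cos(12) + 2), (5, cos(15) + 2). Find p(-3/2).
5005*cos(9)/64 - 2145*cos(6)/32 - 1365*cos(12)/32 + 3003*cos(3)/128 + 1155*cos(15)/128 + 2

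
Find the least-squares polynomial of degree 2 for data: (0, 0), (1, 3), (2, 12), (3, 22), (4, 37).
-8/35 + (151/70)x + (25/14)x²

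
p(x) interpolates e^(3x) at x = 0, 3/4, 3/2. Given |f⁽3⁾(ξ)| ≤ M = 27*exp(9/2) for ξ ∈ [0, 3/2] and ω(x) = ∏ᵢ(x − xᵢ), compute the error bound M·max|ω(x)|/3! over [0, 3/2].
27*sqrt(3)*exp(9/2)/64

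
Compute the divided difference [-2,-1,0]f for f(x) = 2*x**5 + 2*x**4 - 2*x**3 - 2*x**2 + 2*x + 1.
-12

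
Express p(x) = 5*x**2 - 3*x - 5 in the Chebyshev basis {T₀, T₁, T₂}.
(-5/2)T₀ + (-3)T₁ + (5/2)T₂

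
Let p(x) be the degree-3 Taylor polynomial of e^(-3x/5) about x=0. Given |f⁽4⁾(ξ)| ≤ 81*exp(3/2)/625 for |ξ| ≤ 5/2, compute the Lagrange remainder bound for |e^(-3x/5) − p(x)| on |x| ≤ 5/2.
27*exp(3/2)/128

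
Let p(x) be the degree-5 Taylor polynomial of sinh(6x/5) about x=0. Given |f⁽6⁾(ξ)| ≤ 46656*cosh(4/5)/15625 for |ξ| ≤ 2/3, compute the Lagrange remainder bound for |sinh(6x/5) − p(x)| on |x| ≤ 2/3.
256*cosh(4/5)/703125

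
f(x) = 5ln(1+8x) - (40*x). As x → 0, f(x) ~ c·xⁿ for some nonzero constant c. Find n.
2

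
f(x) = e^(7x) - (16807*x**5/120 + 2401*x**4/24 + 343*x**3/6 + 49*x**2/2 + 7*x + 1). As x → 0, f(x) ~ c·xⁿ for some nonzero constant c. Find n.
6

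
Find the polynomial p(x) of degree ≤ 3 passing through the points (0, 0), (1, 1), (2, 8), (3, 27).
x**3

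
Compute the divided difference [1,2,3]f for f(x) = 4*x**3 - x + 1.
24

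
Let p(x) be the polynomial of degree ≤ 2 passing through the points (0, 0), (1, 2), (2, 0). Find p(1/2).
3/2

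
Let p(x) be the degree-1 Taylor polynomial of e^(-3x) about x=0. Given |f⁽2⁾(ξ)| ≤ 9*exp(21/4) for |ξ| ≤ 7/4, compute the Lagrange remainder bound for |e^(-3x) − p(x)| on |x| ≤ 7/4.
441*exp(21/4)/32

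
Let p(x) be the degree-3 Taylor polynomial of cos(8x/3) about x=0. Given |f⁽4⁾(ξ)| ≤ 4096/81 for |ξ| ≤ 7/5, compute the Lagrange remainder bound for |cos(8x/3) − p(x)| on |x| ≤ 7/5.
1229312/151875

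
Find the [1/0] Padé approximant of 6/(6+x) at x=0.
1 - x/6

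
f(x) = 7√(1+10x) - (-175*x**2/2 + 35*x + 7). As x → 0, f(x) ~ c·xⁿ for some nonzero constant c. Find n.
3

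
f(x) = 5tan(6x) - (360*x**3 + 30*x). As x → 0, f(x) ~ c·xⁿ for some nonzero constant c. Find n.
5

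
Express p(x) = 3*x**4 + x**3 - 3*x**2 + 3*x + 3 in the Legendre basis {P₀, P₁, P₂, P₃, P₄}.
(13/5)P₀ + (18/5)P₁ + (-2/7)P₂ + (2/5)P₃ + (24/35)P₄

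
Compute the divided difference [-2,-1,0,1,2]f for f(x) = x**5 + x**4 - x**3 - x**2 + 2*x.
1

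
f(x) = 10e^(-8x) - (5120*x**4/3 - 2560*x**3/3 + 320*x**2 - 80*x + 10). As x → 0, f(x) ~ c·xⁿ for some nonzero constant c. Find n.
5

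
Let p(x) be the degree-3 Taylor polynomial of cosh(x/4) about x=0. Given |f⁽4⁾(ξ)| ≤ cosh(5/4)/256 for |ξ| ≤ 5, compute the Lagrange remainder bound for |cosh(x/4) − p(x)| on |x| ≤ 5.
625*cosh(5/4)/6144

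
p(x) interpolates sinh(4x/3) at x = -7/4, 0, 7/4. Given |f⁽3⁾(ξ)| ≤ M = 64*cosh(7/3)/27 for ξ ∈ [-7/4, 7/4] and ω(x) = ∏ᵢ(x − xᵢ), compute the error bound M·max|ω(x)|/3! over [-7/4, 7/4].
343*sqrt(3)*cosh(7/3)/729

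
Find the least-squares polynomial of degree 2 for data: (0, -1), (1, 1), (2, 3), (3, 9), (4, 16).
-4/5 + (1/5)x + x²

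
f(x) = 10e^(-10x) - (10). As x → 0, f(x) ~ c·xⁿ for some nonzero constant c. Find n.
1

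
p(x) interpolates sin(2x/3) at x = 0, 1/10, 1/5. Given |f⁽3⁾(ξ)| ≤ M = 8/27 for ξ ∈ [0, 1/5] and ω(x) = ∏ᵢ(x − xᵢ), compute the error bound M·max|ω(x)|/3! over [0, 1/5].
sqrt(3)/91125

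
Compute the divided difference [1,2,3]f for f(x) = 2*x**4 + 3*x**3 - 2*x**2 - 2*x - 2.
66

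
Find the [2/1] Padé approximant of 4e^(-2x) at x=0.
(8*x**2/3 - 16*x/3 + 4)/(2*x/3 + 1)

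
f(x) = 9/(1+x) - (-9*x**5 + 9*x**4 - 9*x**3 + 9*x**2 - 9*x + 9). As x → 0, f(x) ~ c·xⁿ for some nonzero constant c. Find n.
6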